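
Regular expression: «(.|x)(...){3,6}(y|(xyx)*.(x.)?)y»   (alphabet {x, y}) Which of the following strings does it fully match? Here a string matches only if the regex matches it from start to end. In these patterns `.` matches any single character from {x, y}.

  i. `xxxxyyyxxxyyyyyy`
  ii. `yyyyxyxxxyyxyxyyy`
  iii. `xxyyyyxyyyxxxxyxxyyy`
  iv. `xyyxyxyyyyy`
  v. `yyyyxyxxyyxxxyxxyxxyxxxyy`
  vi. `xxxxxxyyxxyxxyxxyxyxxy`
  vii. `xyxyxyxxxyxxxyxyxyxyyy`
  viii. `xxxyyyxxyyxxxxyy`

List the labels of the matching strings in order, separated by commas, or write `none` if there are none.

i → no match
ii → no match
iii → no match
iv. `xyyxyxyyyyy` → no match
v → no match
vi → no match
vii → no match
viii → no match

none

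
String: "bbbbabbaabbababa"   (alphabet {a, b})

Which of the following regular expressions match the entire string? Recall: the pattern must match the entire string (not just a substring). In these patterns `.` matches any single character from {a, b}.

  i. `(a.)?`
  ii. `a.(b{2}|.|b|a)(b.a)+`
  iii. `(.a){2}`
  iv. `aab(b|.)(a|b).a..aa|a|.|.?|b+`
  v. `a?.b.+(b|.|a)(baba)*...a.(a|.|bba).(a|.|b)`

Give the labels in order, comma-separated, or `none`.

v

i → no match
ii → no match — must start with "a"
iii → no match
iv → no match
v → match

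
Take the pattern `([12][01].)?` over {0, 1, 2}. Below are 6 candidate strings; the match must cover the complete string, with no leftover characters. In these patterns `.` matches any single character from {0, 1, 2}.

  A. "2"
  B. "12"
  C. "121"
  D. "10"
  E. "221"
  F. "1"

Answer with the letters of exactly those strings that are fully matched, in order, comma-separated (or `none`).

none

A → no match
B → no match
C → no match
D → no match
E → no match
F → no match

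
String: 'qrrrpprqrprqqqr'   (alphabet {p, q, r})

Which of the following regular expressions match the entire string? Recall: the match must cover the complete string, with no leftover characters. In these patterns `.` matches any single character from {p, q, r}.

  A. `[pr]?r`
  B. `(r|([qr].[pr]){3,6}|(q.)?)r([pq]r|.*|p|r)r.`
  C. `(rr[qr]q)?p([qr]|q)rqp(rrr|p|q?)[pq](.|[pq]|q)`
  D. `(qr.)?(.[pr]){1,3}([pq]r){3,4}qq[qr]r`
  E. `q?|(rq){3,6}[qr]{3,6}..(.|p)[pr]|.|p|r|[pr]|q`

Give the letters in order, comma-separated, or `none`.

D

A → no match
B → no match
C → no match
D → match
E → no match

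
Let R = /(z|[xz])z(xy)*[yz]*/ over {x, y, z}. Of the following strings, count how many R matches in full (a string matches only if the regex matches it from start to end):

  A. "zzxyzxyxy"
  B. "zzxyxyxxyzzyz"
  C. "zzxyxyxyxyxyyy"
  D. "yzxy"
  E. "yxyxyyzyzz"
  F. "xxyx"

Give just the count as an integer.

A. "zzxyzxyxy" → no match
B → no match
C → match
D. "yzxy" → no match
E. "yxyxyyzyzz" → no match
F. "xxyx" → no match
Total matched: 1

1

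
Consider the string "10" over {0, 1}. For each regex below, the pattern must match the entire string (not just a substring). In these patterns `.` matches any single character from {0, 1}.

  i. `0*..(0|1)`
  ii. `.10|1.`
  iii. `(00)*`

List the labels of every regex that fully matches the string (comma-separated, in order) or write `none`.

ii

i → no match
ii → match
iii → no match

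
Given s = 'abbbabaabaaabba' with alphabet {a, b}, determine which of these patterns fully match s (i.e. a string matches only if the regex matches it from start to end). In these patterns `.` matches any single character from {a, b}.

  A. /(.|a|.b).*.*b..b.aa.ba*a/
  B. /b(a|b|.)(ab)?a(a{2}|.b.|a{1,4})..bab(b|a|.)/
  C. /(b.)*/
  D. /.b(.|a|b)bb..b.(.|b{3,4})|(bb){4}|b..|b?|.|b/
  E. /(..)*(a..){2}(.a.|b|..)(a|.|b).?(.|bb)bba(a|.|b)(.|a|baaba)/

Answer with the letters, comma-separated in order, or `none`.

A → match
B → no match — must start with 'b'
C → no match
D → no match
E → no match

A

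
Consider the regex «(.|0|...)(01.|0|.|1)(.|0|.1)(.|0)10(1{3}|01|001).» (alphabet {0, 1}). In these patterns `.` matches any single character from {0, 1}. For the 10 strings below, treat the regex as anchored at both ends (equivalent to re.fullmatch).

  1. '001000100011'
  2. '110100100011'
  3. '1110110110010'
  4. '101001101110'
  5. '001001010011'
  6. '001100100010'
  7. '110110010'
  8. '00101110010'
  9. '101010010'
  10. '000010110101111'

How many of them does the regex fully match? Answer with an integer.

1 → match
2 → match
3 → match
4 → match
5 → match
6 → match
7 → match
8 → match
9 → match
10 → match
Total matched: 10

10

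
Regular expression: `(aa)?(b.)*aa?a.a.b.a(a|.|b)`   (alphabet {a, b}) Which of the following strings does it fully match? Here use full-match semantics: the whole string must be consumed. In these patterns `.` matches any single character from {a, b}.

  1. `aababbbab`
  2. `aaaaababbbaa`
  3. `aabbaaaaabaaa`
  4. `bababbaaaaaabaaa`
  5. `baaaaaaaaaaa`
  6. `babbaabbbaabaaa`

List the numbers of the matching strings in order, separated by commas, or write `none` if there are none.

1, 2, 3, 4

1 → match
2 → match
3 → match
4 → match
5 → no match
6 → no match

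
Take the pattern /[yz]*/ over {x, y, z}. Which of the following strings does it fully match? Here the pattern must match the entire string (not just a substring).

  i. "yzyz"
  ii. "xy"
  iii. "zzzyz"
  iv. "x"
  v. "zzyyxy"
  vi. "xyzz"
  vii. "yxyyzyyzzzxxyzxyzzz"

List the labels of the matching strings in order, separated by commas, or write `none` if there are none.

i. "yzyz" → match
ii. "xy" → no match
iii. "zzzyz" → match
iv. "x" → no match
v. "zzyyxy" → no match
vi. "xyzz" → no match
vii → no match

i, iii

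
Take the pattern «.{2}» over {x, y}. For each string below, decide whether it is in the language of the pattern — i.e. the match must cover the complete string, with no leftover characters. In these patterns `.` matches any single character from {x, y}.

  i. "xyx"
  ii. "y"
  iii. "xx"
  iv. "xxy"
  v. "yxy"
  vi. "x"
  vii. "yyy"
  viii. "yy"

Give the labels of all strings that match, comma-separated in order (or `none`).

iii, viii

i. "xyx" → no match
ii. "y" → no match
iii. "xx" → match
iv. "xxy" → no match
v. "yxy" → no match
vi. "x" → no match
vii. "yyy" → no match
viii. "yy" → match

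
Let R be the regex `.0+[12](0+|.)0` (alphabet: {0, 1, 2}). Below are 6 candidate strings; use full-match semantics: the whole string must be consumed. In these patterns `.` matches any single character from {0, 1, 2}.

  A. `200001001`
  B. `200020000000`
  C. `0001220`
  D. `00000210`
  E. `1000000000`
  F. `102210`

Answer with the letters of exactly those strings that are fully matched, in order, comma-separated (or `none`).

B, D

A → no match — must end with `0`
B → match
C → no match
D → match
E → no match
F → no match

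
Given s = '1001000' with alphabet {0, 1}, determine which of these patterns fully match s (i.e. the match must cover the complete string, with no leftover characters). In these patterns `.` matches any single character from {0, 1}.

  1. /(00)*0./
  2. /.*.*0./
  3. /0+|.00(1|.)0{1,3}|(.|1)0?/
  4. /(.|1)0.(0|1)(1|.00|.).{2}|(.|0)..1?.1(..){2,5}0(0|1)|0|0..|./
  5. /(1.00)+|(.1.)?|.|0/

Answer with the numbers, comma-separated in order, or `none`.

1 → no match
2 → match
3 → match
4 → match
5 → no match

2, 3, 4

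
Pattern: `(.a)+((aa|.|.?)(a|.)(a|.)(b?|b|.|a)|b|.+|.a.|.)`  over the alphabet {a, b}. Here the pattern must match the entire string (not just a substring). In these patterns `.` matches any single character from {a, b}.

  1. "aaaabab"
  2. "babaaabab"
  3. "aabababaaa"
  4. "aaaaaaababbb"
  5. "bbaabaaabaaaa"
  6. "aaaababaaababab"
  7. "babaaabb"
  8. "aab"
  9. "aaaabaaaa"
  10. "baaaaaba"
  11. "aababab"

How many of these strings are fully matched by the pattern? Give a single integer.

10

1 → match
2 → match
3 → match
4 → match
5 → no match
6 → match
7 → match
8 → match
9 → match
10 → match
11 → match
Total matched: 10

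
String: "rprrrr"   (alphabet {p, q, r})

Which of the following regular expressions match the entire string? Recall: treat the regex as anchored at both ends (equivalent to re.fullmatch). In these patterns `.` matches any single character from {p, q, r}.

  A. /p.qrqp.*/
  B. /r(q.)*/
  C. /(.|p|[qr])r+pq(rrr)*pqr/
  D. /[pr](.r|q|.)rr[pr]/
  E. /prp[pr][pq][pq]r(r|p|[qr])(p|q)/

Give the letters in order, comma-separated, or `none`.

D

A → no match — must start with "p"
B → no match
C → no match — must end with "pqr"
D → match
E → no match — must start with "prp"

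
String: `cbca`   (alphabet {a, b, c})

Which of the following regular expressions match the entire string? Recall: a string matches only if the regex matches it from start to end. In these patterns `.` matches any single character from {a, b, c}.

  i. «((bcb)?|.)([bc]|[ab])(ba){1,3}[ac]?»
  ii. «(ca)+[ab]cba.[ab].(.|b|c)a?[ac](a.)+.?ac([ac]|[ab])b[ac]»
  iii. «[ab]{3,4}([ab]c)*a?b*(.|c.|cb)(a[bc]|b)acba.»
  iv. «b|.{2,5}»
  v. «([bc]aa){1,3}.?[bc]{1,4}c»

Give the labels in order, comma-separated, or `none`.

i → no match
ii → no match — must start with `ca`
iii → no match
iv → match
v → no match — must end with `c`

iv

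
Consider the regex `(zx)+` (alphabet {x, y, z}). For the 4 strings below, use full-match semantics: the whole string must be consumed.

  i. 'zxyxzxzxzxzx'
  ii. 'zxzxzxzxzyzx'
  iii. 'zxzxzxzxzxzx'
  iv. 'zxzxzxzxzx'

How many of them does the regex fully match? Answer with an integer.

i → no match
ii → no match
iii → match
iv → match
Total matched: 2

2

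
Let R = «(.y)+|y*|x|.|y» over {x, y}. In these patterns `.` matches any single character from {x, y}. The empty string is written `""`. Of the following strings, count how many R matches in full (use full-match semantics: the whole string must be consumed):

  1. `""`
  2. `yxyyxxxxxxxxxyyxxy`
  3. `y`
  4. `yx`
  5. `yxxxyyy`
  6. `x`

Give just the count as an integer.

3

1 → match
2 → no match
3 → match
4 → no match
5 → no match
6 → match
Total matched: 3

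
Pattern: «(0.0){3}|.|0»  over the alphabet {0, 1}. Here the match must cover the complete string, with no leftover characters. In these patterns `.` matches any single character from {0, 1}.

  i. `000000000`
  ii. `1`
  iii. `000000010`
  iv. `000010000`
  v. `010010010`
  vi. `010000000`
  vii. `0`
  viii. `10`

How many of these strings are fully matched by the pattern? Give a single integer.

7

i → match
ii → match
iii → match
iv → match
v → match
vi → match
vii → match
viii → no match
Total matched: 7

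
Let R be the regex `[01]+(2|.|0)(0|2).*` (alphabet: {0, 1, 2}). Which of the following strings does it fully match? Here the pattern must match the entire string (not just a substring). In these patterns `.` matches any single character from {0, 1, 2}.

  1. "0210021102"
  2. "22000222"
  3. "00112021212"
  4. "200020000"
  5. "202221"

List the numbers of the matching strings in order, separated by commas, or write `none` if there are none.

3

1 → no match
2 → no match
3 → match
4 → no match
5 → no match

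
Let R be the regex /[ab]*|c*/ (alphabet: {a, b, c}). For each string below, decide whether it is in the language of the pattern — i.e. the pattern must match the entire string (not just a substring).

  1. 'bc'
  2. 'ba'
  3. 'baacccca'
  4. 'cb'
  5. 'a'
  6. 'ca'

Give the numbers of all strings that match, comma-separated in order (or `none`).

2, 5

1. 'bc' → no match
2. 'ba' → match
3. 'baacccca' → no match
4. 'cb' → no match
5. 'a' → match
6. 'ca' → no match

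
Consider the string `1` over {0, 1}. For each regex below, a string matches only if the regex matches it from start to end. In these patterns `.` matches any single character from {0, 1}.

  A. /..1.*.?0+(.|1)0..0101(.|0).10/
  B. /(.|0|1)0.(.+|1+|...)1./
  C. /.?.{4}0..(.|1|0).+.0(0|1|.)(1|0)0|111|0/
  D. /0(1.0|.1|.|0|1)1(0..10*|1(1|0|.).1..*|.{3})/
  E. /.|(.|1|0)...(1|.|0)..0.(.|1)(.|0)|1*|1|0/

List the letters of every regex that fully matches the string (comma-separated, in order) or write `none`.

A → no match — must end with `10`
B → no match
C → no match
D → no match — must start with `0`
E → match

E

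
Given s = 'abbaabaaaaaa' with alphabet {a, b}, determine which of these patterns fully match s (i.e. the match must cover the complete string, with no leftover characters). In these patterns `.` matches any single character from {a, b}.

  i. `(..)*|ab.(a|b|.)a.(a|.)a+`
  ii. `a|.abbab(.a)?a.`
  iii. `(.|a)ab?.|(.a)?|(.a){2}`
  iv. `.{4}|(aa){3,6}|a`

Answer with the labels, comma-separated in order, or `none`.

i → match
ii → no match
iii → no match
iv → no match

i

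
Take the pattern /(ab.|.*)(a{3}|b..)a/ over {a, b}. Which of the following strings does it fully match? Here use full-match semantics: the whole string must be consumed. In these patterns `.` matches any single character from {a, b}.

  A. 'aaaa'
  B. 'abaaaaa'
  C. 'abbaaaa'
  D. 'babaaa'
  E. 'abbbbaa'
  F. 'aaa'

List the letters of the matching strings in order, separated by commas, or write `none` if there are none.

A → match
B → match
C → match
D → match
E → match
F → no match

A, B, C, D, E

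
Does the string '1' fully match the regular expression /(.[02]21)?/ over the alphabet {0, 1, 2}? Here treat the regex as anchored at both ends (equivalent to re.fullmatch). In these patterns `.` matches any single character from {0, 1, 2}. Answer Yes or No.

No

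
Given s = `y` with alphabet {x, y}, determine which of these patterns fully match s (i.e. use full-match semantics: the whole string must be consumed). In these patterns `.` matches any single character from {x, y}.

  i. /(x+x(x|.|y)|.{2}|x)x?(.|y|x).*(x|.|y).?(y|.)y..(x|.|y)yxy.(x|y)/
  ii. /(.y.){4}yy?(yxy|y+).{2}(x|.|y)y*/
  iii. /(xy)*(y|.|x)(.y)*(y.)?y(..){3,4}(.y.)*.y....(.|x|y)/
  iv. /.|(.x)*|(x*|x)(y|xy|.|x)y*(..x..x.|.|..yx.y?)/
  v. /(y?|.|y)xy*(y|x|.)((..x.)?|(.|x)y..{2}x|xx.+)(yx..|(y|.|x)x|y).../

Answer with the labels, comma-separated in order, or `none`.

iv

i → no match
ii → no match
iii → no match
iv → match
v → no match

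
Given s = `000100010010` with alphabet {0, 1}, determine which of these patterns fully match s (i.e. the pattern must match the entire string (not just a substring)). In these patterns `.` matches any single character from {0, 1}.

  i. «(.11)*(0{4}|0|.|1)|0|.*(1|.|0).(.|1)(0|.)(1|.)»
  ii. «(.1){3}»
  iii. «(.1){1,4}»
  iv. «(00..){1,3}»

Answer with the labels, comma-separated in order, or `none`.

i → match
ii → no match — must end with `1`
iii → no match — must end with `1`
iv → match

i, iv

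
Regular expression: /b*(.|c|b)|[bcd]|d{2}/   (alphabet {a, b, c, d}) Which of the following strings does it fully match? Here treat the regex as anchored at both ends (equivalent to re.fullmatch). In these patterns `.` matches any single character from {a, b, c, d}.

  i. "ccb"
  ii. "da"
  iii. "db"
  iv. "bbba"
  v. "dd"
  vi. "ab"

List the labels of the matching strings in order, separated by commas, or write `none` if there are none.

i → no match
ii → no match
iii → no match
iv → match
v → match
vi → no match

iv, v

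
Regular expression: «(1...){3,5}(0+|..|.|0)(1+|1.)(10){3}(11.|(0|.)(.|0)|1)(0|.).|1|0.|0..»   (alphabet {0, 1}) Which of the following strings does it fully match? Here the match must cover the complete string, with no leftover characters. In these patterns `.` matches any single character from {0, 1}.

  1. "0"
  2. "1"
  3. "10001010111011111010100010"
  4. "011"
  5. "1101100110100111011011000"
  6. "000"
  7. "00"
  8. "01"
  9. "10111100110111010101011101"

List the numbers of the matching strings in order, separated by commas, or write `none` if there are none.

1 → no match
2 → match
3 → match
4 → match
5 → no match
6 → match
7 → match
8 → match
9 → match

2, 3, 4, 6, 7, 8, 9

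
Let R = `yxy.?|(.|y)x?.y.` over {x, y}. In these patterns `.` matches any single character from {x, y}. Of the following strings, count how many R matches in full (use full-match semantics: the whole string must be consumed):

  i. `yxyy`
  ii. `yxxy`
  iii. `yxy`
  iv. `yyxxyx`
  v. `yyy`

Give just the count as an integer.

i. `yxyy` → match
ii. `yxxy` → no match
iii. `yxy` → match
iv. `yyxxyx` → no match
v. `yyy` → no match
Total matched: 2

2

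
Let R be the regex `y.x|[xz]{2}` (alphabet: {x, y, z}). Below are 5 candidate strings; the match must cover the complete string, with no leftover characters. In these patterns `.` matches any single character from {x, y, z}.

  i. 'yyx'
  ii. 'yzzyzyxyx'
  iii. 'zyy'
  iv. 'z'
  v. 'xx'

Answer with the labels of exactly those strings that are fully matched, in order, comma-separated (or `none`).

i, v

i. 'yyx' → match
ii. 'yzzyzyxyx' → no match
iii. 'zyy' → no match
iv. 'z' → no match
v. 'xx' → match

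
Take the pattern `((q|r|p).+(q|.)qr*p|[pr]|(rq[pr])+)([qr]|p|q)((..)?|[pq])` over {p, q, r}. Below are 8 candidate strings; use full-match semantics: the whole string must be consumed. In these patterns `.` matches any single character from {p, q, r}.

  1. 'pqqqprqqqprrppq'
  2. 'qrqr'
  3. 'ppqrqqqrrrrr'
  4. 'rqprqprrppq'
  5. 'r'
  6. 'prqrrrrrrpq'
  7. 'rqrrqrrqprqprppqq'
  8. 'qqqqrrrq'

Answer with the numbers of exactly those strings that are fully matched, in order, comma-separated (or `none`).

1 → no match
2 → no match
3 → no match
4 → no match
5 → no match
6 → no match
7 → no match
8 → no match

none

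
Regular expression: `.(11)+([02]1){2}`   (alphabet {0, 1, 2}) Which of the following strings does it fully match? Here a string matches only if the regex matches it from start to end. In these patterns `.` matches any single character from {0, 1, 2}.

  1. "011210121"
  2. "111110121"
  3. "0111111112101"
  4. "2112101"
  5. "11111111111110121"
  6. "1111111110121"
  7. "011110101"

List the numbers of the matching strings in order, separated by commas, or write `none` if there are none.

2, 3, 4, 5, 6, 7

1 → no match
2 → match
3 → match
4 → match
5 → match
6 → match
7 → match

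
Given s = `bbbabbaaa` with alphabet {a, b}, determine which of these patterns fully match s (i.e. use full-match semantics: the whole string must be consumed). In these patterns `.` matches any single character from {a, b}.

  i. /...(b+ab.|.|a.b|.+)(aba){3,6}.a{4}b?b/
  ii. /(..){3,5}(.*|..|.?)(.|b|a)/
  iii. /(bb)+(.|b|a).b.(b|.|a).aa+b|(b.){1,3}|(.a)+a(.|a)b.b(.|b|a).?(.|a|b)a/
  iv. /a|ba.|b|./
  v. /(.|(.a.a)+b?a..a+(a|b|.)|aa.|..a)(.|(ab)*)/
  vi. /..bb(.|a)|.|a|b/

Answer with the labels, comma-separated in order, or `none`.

i → no match — must end with `b`
ii → match
iii → no match
iv → no match
v → no match
vi → no match

ii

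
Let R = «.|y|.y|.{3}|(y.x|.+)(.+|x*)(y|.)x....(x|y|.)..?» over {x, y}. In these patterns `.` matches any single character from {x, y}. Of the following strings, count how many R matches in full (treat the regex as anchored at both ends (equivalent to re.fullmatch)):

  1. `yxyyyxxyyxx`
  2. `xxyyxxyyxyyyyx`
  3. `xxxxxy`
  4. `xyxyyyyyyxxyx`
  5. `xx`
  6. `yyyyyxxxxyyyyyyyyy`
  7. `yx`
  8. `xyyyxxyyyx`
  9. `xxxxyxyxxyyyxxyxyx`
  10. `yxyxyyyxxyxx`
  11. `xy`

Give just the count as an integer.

1. `yxyyyxxyyxx` → no match
2 → no match
3. `xxxxxy` → no match
4 → no match
5. `xx` → no match
6 → no match
7. `yx` → no match
8. `xyyyxxyyyx` → no match
9 → no match
10. `yxyxyyyxxyxx` → no match
11. `xy` → match
Total matched: 1

1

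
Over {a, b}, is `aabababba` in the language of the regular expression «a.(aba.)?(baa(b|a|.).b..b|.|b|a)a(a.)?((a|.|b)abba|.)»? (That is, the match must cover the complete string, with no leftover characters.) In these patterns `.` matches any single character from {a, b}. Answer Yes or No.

Yes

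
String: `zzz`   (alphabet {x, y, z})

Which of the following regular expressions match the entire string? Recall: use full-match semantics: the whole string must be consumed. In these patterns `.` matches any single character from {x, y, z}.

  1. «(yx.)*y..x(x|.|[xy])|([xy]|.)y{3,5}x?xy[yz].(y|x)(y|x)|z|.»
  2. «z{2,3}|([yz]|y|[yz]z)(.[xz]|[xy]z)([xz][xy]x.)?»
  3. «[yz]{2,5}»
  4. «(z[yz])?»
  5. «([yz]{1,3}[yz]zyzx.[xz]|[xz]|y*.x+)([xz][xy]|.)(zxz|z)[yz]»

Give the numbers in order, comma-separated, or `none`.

1 → no match
2 → match
3 → match
4 → no match
5 → no match

2, 3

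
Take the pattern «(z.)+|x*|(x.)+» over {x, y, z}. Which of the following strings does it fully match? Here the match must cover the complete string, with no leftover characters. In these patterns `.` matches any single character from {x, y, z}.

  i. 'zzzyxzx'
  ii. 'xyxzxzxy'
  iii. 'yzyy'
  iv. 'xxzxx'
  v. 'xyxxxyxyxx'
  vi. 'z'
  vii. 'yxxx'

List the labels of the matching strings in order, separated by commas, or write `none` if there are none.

i → no match
ii → match
iii → no match
iv → no match
v → match
vi → no match
vii → no match

ii, v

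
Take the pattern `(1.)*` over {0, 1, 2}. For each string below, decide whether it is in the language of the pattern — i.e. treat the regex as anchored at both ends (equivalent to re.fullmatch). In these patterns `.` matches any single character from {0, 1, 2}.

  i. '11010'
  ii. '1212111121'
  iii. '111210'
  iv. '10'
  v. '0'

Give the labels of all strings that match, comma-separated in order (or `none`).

i. '11010' → no match
ii. '1212111121' → no match
iii. '111210' → match
iv. '10' → match
v. '0' → no match

iii, iv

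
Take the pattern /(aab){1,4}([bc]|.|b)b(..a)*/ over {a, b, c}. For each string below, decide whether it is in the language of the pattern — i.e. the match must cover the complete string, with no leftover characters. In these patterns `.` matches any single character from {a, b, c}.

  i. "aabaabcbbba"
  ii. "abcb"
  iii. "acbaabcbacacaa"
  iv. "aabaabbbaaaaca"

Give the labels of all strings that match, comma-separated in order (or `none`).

i, iv

i → match
ii → no match — must start with "aab"
iii → no match — must start with "aab"
iv → match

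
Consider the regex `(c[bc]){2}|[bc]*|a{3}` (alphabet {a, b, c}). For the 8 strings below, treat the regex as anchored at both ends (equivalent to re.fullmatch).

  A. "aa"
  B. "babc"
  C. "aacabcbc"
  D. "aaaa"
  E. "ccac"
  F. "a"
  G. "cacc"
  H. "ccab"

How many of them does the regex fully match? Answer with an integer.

A → no match
B → no match
C → no match
D → no match
E → no match
F → no match
G → no match
H → no match
Total matched: 0

0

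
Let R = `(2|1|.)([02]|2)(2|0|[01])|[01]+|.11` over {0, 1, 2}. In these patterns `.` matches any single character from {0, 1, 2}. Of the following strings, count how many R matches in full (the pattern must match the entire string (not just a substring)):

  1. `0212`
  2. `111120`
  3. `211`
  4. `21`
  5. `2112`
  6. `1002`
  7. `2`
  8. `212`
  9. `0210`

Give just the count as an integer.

1

1. `0212` → no match
2. `111120` → no match
3. `211` → match
4. `21` → no match
5. `2112` → no match
6. `1002` → no match
7. `2` → no match
8. `212` → no match
9. `0210` → no match
Total matched: 1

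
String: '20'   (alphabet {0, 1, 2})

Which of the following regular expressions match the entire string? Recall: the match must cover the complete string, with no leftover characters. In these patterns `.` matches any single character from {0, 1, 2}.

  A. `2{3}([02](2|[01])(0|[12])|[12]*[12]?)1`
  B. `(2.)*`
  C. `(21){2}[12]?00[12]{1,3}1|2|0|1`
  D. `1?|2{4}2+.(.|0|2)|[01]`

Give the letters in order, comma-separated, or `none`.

A → no match — must end with '1'
B → match
C → no match
D → no match

B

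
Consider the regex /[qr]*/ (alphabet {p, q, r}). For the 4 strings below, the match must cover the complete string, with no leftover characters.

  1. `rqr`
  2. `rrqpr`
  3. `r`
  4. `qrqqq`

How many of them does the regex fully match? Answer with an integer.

1 → match
2 → no match
3 → match
4 → match
Total matched: 3

3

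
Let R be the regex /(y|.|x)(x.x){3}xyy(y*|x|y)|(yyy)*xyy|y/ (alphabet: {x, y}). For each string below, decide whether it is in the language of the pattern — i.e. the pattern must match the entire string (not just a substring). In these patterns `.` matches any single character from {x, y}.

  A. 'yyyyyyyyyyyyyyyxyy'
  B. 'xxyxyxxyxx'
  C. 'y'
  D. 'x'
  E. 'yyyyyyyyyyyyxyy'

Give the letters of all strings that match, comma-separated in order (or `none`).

A, C, E

A → match
B → no match
C → match
D → no match
E → match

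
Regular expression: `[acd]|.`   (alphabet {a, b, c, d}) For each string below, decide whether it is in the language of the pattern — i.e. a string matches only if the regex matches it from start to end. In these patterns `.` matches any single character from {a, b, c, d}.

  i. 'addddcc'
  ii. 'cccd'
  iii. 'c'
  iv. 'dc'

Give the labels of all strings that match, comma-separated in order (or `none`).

iii

i → no match
ii → no match
iii → match
iv → no match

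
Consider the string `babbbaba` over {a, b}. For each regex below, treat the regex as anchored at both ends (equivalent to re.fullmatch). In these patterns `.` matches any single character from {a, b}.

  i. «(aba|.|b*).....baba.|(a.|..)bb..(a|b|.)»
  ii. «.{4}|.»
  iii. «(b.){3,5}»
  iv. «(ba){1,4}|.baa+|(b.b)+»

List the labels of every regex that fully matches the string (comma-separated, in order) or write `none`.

iii

i → no match
ii → no match
iii → match
iv → no match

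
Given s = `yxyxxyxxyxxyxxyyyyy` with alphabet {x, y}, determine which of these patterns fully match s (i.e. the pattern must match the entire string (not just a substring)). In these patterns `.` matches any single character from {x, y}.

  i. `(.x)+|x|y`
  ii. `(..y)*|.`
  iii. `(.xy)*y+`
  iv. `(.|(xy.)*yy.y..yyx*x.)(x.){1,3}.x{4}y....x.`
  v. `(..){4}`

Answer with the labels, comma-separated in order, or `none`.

i → no match
ii → no match
iii → match
iv → no match
v → no match

iii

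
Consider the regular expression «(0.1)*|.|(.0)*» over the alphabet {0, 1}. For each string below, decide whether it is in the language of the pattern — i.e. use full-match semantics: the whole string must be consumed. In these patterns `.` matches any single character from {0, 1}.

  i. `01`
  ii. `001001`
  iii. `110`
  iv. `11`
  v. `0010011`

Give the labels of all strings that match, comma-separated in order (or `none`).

ii

i → no match
ii → match
iii → no match
iv → no match
v → no match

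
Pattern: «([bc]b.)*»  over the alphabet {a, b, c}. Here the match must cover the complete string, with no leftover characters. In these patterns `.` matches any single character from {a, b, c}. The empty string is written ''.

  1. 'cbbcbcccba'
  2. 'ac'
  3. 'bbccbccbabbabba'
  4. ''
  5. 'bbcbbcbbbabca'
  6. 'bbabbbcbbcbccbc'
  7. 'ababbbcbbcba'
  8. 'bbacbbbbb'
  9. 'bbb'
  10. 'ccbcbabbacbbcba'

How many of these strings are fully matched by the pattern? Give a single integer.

5

1 → no match
2 → no match
3 → match
4 → match
5 → no match
6 → match
7 → no match
8 → match
9 → match
10 → no match
Total matched: 5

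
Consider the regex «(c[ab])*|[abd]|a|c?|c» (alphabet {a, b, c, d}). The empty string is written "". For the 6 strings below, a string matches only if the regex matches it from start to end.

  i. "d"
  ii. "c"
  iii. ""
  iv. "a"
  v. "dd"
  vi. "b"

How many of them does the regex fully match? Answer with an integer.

i → match
ii → match
iii → match
iv → match
v → no match
vi → match
Total matched: 5

5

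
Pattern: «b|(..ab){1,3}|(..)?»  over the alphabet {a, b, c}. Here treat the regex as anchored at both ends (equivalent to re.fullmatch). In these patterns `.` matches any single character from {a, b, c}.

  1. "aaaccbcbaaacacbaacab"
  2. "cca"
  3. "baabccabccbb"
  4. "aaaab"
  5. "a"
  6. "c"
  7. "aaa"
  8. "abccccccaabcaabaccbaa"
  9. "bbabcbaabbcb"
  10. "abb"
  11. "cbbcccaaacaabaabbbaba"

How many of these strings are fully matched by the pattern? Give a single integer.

1 → no match
2. "cca" → no match
3. "baabccabccbb" → no match
4. "aaaab" → no match
5. "a" → no match
6. "c" → no match
7. "aaa" → no match
8 → no match
9. "bbabcbaabbcb" → no match
10. "abb" → no match
11 → no match
Total matched: 0

0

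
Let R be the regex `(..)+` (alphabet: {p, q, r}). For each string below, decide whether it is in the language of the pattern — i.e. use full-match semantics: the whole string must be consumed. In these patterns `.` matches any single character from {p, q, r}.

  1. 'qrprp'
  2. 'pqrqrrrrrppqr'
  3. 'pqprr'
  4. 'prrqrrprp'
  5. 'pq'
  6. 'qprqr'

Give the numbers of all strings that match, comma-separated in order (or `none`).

5

1. 'qrprp' → no match
2 → no match
3. 'pqprr' → no match
4. 'prrqrrprp' → no match
5. 'pq' → match
6. 'qprqr' → no match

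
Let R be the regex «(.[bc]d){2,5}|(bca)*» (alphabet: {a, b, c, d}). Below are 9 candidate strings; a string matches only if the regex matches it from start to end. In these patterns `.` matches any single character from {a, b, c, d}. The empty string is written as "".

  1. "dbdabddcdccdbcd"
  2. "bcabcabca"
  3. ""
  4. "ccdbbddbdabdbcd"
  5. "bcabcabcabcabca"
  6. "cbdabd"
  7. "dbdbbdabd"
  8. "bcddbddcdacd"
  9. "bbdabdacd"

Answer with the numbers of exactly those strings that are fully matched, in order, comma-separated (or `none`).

1, 2, 3, 4, 5, 6, 7, 8, 9

1 → match
2 → match
3 → match
4 → match
5 → match
6 → match
7 → match
8 → match
9 → match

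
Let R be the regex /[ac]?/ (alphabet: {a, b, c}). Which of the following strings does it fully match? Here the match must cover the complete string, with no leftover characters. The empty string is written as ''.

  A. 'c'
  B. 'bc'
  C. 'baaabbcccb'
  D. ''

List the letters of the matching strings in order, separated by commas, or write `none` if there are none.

A, D

A → match
B → no match
C → no match
D → match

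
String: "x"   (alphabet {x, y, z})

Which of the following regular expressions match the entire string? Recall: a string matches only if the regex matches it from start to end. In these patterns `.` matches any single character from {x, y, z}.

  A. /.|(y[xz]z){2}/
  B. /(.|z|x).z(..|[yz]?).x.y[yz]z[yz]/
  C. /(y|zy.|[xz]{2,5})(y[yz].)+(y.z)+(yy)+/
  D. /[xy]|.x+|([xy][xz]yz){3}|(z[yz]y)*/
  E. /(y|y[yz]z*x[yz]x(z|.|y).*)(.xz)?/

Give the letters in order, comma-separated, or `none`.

A → match
B → no match
C → no match — must end with "yy"
D → match
E → no match — must start with "y"

A, D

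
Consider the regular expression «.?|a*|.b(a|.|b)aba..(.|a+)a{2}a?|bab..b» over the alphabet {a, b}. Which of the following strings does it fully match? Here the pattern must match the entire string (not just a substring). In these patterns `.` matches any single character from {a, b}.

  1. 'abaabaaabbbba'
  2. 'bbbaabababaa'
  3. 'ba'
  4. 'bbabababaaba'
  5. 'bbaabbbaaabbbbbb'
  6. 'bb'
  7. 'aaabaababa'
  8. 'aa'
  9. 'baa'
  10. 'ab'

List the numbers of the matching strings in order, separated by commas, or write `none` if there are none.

1 → no match
2 → no match
3 → no match
4 → no match
5 → no match
6 → no match
7 → no match
8 → match
9 → no match
10 → no match

8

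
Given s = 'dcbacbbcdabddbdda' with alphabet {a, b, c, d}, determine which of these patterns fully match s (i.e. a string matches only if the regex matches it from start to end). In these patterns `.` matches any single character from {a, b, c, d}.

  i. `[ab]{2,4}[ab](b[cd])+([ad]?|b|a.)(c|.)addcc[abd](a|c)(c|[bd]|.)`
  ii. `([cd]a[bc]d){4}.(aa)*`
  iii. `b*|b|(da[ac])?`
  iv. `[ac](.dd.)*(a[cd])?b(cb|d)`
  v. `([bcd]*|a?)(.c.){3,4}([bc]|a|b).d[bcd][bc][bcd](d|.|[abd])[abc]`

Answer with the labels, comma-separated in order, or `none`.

v

i → no match
ii → no match
iii → no match
iv → no match
v → match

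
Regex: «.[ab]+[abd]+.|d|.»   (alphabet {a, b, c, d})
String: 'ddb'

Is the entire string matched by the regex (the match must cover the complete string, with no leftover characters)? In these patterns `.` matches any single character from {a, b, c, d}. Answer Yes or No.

No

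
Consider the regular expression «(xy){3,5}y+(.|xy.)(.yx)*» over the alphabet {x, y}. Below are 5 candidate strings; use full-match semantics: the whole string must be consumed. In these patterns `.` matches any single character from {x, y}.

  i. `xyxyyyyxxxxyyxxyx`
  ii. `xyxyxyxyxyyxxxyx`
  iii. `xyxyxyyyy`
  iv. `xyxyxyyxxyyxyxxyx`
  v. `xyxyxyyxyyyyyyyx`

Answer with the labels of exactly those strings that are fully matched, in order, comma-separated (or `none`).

i → no match
ii → no match
iii → match
iv → no match
v → no match

iii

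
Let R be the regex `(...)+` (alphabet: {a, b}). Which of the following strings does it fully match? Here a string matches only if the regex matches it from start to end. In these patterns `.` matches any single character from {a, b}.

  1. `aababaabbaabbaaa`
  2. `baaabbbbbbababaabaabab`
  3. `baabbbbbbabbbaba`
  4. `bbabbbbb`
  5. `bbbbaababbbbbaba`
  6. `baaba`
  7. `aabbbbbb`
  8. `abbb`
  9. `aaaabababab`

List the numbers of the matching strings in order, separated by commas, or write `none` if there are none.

none

1 → no match
2 → no match
3 → no match
4. `bbabbbbb` → no match
5 → no match
6. `baaba` → no match
7. `aabbbbbb` → no match
8. `abbb` → no match
9. `aaaabababab` → no match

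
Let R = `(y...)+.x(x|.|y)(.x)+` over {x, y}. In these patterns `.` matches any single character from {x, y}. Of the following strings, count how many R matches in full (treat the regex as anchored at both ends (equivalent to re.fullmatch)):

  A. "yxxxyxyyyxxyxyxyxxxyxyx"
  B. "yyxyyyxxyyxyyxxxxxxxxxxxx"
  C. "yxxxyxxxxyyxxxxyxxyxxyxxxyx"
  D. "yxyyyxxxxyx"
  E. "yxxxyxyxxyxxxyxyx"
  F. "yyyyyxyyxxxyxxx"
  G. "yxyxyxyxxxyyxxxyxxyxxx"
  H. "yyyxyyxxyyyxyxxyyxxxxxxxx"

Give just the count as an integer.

A → match
B → match
C → no match
D → match
E → match
F → match
G → no match
H → match
Total matched: 6

6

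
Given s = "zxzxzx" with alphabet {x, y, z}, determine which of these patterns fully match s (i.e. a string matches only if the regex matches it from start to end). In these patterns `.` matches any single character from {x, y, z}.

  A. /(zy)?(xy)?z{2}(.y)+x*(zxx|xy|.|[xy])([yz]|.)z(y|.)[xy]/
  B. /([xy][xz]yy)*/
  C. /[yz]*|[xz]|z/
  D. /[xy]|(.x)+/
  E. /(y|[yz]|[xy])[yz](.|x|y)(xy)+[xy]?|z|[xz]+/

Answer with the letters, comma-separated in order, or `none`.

A → no match
B → no match
C → no match
D → match
E → match

D, E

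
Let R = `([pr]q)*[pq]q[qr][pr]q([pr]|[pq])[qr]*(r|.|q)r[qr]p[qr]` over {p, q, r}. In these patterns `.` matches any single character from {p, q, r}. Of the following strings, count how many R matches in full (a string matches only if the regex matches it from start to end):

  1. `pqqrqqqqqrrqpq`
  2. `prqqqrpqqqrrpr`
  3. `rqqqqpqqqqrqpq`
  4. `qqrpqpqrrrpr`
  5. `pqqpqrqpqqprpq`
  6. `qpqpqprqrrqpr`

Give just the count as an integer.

3

1 → match
2 → no match
3 → match
4 → match
5 → no match
6 → no match
Total matched: 3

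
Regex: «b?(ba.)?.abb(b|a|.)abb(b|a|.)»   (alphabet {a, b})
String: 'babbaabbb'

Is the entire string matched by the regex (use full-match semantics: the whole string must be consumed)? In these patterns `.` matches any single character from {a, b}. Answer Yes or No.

Yes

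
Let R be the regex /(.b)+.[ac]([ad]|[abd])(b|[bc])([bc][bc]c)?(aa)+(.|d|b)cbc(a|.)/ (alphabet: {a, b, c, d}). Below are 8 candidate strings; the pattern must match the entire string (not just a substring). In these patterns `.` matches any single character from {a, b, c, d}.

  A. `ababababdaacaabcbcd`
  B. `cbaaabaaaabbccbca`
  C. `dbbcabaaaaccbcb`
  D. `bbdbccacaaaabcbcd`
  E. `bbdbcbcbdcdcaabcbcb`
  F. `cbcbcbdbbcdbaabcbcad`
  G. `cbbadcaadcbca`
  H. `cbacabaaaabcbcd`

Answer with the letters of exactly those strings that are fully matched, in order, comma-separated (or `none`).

A, C, D, E, G, H

A → match
B → no match
C → match
D → match
E → match
F → no match
G → match
H → match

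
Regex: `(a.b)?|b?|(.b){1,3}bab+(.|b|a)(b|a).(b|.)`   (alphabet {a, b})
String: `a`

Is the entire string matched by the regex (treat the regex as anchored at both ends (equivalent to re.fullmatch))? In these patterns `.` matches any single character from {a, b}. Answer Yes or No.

No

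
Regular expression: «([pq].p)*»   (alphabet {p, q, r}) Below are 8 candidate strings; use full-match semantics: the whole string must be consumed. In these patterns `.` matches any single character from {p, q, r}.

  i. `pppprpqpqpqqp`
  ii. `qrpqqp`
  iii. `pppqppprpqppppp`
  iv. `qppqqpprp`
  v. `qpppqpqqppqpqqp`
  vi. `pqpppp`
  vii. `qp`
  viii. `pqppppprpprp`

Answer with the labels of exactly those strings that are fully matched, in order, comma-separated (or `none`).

ii, iii, iv, v, vi, viii

i → no match
ii. `qrpqqp` → match
iii → match
iv. `qppqqpprp` → match
v → match
vi. `pqpppp` → match
vii. `qp` → no match
viii. `pqppppprpprp` → match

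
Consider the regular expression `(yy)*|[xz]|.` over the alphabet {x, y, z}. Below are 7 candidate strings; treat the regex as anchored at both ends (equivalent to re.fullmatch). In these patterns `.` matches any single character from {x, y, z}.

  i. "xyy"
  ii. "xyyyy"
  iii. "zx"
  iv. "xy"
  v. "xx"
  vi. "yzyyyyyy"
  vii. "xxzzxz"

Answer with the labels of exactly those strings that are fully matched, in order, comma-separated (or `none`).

i. "xyy" → no match
ii. "xyyyy" → no match
iii. "zx" → no match
iv. "xy" → no match
v. "xx" → no match
vi. "yzyyyyyy" → no match
vii. "xxzzxz" → no match

none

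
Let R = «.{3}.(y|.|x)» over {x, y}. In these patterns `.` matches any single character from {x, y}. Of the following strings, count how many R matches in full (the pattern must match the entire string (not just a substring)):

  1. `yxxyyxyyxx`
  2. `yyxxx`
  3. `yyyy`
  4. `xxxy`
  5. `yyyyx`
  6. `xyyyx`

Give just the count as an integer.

1 → no match
2 → match
3 → no match
4 → no match
5 → match
6 → match
Total matched: 3

3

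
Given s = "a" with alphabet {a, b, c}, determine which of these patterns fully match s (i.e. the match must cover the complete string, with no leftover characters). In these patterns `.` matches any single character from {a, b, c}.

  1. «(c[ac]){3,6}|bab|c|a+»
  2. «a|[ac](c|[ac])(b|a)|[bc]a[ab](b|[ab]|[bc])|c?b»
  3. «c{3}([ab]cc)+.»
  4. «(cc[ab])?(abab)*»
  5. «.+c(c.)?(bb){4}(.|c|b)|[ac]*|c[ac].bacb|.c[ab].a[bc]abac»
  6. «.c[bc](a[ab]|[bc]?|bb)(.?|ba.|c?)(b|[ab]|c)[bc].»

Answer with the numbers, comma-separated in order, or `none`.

1, 2, 5

1 → match
2 → match
3 → no match — must start with "c"
4 → no match
5 → match
6 → no match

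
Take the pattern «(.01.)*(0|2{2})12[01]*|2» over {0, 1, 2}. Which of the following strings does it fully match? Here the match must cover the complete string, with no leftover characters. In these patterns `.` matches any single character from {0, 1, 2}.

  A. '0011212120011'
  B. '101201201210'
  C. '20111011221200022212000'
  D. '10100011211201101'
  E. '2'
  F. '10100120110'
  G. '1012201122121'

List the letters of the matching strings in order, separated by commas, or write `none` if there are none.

A → no match
B → no match
C → no match
D → no match
E → match
F → match
G → match

E, F, G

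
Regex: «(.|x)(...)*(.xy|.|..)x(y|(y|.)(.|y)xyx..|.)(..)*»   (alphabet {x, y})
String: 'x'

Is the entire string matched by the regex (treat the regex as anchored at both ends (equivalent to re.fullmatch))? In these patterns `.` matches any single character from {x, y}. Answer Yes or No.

No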